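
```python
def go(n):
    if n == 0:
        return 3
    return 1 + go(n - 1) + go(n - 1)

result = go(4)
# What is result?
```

go(n) = 1 + 2·go(n-1), go(0)=3. Closed form: (3+1)·2^4 - 1 = 63.

Answer: 63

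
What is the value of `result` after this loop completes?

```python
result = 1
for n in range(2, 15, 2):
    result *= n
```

Product of even numbers 2 to 14
`result` takes the values: 1 → 2 → 8 → 48 → 384 → 3840 → 46080 → 645120

Answer: 645120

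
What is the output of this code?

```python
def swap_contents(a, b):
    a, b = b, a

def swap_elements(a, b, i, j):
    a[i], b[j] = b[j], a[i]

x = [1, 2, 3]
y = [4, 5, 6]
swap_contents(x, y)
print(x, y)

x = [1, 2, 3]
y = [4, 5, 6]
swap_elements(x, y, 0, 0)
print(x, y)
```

Key concept: parameter rebinding vs mutation.
Step by step:
`x = [1, 2, 3]` → x = [1, 2, 3]
`y = [4, 5, 6]` → y = [4, 5, 6]
`swap_contents(x, y)` → no visible change to tracked variables
`print(x, y)` → prints [1, 2, 3] [4, 5, 6]
`x = [1, 2, 3]` → x = [1, 2, 3]
`y = [4, 5, 6]` → y = [4, 5, 6]
`swap_elements(x, y, 0, 0)` → x = [4, 2, 3]; y = [1, 5, 6]
`print(x, y)` → prints [4, 2, 3] [1, 5, 6]

Answer:
[1, 2, 3] [4, 5, 6]
[4, 2, 3] [1, 5, 6]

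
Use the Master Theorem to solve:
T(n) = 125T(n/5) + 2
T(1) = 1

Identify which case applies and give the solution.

a=125, b=5, f(n)=2. log_5(125) = 3. Since c=0 < 3, Case 1 applies: T(n) = Θ(n^log_b(a)) = O(n^3).

Answer: O(n^3) - Case 1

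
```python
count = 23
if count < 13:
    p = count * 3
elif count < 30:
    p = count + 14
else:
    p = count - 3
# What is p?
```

Trace:
`count = 23` → count = 23
`if count < 13: ...` → count < 13 is False, count < 30 is True → p = 37
So p = 37

Answer: 37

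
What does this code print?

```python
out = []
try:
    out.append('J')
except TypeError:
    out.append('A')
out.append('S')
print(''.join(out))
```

Execution trace: 'J' (try body, no exception) → 'S' (after the try/except). Output: JS

Answer: JS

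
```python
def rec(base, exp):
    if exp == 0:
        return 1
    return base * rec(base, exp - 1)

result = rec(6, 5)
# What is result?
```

rec(6, 5) = 6 * 6 * 6 * 6 * 6 = 7776

Answer: 7776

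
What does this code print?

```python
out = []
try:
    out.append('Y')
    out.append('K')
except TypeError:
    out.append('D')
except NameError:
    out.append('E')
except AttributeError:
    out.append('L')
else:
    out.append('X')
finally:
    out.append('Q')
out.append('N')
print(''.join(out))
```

Execution trace: 'Y' (try body) → 'K' (try body, no exception) → 'X' (else) → 'Q' (finally) → 'N' (after the try/except). Output: YKXQN

Answer: YKXQN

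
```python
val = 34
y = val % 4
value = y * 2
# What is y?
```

Trace:
`val = 34` → val = 34
`y = val % 4` → y = 2
`value = y * 2` → value = 4
So y = 2

Answer: 2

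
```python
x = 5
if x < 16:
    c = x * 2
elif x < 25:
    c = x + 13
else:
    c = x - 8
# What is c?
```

Trace:
`x = 5` → x = 5
`if x < 16: ...` → x < 16 is True → c = 10
So c = 10

Answer: 10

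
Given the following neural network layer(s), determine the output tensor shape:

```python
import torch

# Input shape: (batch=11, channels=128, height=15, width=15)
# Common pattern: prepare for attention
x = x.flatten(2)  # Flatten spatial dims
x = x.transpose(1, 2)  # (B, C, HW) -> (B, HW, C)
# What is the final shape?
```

Input: (11, 128, 15, 15) -> after flatten(2): (11, 128, 225) -> Output: (11, 225, 128)

Answer: (11, 225, 128)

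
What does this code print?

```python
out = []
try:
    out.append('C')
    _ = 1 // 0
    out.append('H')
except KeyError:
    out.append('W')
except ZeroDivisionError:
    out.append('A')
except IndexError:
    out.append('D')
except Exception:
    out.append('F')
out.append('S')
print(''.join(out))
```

Execution trace: 'C' (try body) → 'A' (except ZeroDivisionError) → 'S' (after the try/except). Output: CAS

Answer: CAS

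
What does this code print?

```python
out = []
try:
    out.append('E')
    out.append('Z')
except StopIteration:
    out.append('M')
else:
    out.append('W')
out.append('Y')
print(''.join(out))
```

Execution trace: 'E' (try body) → 'Z' (try body, no exception) → 'W' (else) → 'Y' (after the try/except). Output: EZWY

Answer: EZWY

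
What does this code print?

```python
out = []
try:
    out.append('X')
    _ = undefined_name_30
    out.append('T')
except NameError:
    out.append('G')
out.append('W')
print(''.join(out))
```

Execution trace: 'X' (try body) → 'G' (except NameError) → 'W' (after the try/except). Output: XGW

Answer: XGW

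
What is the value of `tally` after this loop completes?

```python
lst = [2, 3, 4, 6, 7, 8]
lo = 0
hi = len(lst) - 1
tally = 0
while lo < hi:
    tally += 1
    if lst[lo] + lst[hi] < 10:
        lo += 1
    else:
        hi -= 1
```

Steps to find pair summing to 10
`tally` takes the values: 0 → 1 → 2 → 3 → 4 → 5

Answer: 5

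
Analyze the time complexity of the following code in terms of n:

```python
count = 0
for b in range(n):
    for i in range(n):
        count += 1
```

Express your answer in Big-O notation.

Each loop level contributes: n × n. Multiplying the contributions gives O(n^2).

Answer: O(n^2)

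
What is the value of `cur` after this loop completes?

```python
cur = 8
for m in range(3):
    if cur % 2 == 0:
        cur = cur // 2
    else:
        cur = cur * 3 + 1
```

Collatz-style transformation from 8
`cur` takes the values: 8 → 4 → 2 → 1

Answer: 1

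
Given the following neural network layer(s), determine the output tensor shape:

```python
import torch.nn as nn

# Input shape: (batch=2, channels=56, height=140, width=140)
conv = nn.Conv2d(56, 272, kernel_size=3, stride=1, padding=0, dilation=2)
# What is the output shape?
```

Input: (2, 56, 140, 140) -> Output: (2, 272, 136, 136)

Answer: (2, 272, 136, 136)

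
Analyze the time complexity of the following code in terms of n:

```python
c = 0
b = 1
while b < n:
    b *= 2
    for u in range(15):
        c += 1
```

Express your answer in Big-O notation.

Each loop level contributes: log n × 1. Multiplying the contributions gives O(log n).

Answer: O(log n)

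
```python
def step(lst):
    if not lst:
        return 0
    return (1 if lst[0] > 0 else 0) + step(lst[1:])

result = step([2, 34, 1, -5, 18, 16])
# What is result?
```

Count of positive elements in [2, 34, 1, -5, 18, 16] = 5

Answer: 5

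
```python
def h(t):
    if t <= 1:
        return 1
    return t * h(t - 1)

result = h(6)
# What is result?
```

h(6) = 6 * 5 * 4 * 3 * 2 * 1 = 720

Answer: 720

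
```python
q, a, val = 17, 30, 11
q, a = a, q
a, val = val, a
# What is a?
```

Trace:
`q, a, val = 17, 30, 11` → q = 17; a = 30; val = 11
`q, a = a, q` → q = 30; a = 17
`a, val = val, a` → a = 11; val = 17
So a = 11

Answer: 11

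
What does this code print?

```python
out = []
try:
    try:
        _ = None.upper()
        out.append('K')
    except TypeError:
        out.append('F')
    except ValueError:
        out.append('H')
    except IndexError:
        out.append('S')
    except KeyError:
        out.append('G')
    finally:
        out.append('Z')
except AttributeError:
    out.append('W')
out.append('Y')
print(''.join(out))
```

Execution trace: 'Z' (finally) → 'W' (outer except AttributeError) → 'Y' (after the try/except). Output: ZWY

Answer: ZWY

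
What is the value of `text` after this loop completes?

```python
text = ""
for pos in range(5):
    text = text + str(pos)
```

Concatenate digits 0 to 4
`text` takes the values: "" → "0" → "01" → "012" → "0123" → "01234"

Answer: "01234"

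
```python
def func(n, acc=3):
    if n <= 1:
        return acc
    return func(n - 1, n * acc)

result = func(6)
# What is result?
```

Accumulator trace (n, acc): (6, 3) -> (5, 18) -> (4, 90) -> (3, 360) -> (2, 1080) -> (1, 2160) -> return 2160

Answer: 2160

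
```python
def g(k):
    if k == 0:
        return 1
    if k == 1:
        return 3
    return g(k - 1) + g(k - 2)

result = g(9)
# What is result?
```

Build up from base cases: g(0)=1, g(1)=3, g(2)=4, g(3)=7, g(4)=11, g(5)=18, g(6)=29, ..., g(9)=123

Answer: 123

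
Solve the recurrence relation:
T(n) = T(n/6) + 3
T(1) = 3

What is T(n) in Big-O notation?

Each step divides n by 6 and adds 3. After log_6(n) steps we reach T(1)=3. So T(n) = 3·log_6(n) + 3 = O(log n).

Answer: O(log n)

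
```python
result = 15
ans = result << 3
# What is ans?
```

Trace:
`result = 15` → result = 15
`ans = result << 3` → ans = 120
So ans = 120

Answer: 120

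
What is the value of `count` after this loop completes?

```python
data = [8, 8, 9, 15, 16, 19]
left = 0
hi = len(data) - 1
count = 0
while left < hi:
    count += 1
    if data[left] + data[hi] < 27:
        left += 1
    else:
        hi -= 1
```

Steps to find pair summing to 27
`count` takes the values: 0 → 1 → 2 → 3 → 4 → 5

Answer: 5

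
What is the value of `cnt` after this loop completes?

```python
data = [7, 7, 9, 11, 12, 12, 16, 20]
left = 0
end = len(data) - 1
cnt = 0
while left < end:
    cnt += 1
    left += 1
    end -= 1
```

Iterations until pointers meet (list length 8)
`cnt` takes the values: 0 → 1 → 2 → 3 → 4

Answer: 4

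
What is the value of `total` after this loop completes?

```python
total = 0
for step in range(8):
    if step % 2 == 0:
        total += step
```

Sum of even numbers 0 to 7
`total` takes the values: 0 → 2 → 6 → 12

Answer: 12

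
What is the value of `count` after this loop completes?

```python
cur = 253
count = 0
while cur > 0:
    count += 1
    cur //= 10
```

Count digits by repeated division by 10
`count` takes the values: 0 → 1 → 2 → 3

Answer: 3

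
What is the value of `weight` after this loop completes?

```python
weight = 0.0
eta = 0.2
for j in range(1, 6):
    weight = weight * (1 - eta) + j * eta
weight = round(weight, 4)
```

Moving average with lr=0.2
`weight` takes the values: 0.0 → 0.2 → 0.56 → 1.048 → 1.6384 → 2.31072 → 2.3107

Answer: 2.3107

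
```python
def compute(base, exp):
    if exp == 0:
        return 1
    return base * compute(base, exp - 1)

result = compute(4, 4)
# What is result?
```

compute(4, 4) = 4 * 4 * 4 * 4 = 256

Answer: 256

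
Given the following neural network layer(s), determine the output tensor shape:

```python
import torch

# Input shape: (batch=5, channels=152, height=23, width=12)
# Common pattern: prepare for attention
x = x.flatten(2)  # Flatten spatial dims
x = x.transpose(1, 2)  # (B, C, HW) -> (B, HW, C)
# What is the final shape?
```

Input: (5, 152, 23, 12) -> after flatten(2): (5, 152, 276) -> Output: (5, 276, 152)

Answer: (5, 276, 152)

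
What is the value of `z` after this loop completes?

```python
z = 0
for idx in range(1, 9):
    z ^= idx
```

XOR of 1 to 8
`z` takes the values: 0 → 1 → 3 → 0 → 4 → 1 → 7 → 0 → 8

Answer: 8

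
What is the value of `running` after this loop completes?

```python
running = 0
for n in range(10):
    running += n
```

Sum of 0 to 9 = 45
`running` takes the values: 0 → 1 → 3 → 6 → 10 → 15 → 21 → 28 → 36 → 45

Answer: 45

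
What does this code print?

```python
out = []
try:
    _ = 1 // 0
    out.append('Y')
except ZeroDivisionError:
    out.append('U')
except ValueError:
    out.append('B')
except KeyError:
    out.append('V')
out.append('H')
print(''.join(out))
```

Execution trace: 'U' (except ZeroDivisionError) → 'H' (after the try/except). Output: UH

Answer: UH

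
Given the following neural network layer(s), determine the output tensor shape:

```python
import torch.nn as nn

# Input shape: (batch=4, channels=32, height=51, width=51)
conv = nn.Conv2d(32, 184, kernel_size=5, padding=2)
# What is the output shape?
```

Input: (4, 32, 51, 51) -> Output: (4, 184, 51, 51)

Answer: (4, 184, 51, 51)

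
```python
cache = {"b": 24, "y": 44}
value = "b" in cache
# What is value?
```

Trace:
`cache = {"b": 24, "y": 44}` → cache = {'b': 24, 'y': 44}
`value = "b" in cache` → value = True
So value = True

Answer: True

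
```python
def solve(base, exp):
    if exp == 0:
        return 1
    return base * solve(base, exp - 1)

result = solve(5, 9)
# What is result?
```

solve(5, 9) = 5 * 5 * 5 * 5 * 5 * 5 * 5 * 5 * 5 = 1953125

Answer: 1953125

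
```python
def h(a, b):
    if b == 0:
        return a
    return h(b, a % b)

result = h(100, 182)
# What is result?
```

h(100, 182) -> h(182, 100) -> h(100, 82) -> h(82, 18) -> h(18, 10) -> h(10, 8) -> h(8, 2) -> h(2, 0) -> 2

Answer: 2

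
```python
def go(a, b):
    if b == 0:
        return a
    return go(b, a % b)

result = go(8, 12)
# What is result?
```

go(8, 12) -> go(12, 8) -> go(8, 4) -> go(4, 0) -> 4

Answer: 4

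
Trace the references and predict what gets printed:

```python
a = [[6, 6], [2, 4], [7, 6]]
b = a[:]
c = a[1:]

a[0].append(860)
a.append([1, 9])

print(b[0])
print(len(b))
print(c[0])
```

Key concept: slice with nested mutation.
Step by step:
`a = [[6, 6], [2, 4], [7, 6]]` → a = [[6, 6], [2, 4], [7, 6]]
`b = a[:]` → b = [[6, 6], [2, 4], [7, 6]]
`c = a[1:]` → c = [[2, 4], [7, 6]]
`a[0].append(860)` → a = [[6, 6, 860], [2, 4], [7, 6]]; b = [[6, 6, 860], [2, 4], [7, 6]]
`a.append([1, 9])` → a = [[6, 6, 860], [2, 4], [7, 6], [1, 9]]
`print(b[0])` → prints [6, 6, 860]
`print(len(b))` → prints 3
`print(c[0])` → prints [2, 4]

Answer:
[6, 6, 860]
3
[2, 4]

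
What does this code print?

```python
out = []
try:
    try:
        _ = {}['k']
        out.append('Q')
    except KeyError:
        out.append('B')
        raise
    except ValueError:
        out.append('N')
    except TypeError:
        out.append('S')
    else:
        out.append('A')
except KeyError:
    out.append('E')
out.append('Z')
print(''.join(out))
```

Execution trace: 'B' (inner except KeyError) → 'E' (outer except KeyError) → 'Z' (after the try/except). Output: BEZ

Answer: BEZ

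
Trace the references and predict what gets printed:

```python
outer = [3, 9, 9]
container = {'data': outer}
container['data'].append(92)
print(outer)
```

Key concept: dict holds reference to list.
Step by step:
`outer = [3, 9, 9]` → outer = [3, 9, 9]
`container = {'data': outer}` → container = {'data': [3, 9, 9]}
`container['data'].append(92)` → outer = [3, 9, 9, 92]; container = {'data': [3, 9, 9, 92]}
`print(outer)` → prints [3, 9, 9, 92]

Answer: [3, 9, 9, 92]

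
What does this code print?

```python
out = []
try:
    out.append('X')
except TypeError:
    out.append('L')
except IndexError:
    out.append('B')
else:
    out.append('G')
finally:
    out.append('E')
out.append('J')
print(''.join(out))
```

Execution trace: 'X' (try body, no exception) → 'G' (else) → 'E' (finally) → 'J' (after the try/except). Output: XGEJ

Answer: XGEJ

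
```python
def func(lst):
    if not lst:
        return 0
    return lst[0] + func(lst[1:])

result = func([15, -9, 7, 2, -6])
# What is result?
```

15 + (-9) + 7 + 2 + (-6) + 0 = 9

Answer: 9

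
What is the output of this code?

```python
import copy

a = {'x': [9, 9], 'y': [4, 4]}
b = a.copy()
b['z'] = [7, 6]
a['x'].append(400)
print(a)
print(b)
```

Key concept: shallow copy of dict with mutable values.
Step by step:
`a = {'x': [9, 9], 'y': [4, 4]}` → a = {'x': [9, 9], 'y': [4, 4]}
`b = a.copy()` → b = {'x': [9, 9], 'y': [4, 4]}
`b['z'] = [7, 6]` → b = {'x': [9, 9], 'y': [4, 4], 'z': [7, 6]}
`a['x'].append(400)` → a = {'x': [9, 9, 400], 'y': [4, 4]}; b = {'x': [9, 9, 400], 'y': [4, 4], 'z': [7, 6]}
`print(a)` → prints {'x': [9, 9, 400], 'y': [4, 4]}
`print(b)` → prints {'x': [9, 9, 400], 'y': [4, 4], 'z': [7, 6]}

Answer:
{'x': [9, 9, 400], 'y': [4, 4]}
{'x': [9, 9, 400], 'y': [4, 4], 'z': [7, 6]}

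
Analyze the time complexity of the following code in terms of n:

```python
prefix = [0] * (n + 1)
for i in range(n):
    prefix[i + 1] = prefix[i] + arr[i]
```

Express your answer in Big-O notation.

This is Prefix sum computation. Time complexity: O(n).

Answer: O(n)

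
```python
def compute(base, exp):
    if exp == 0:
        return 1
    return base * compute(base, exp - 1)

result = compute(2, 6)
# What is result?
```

compute(2, 6) = 2 * 2 * 2 * 2 * 2 * 2 = 64

Answer: 64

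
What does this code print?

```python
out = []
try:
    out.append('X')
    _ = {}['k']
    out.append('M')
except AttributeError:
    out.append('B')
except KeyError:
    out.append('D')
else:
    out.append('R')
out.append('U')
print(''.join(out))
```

Execution trace: 'X' (try body) → 'D' (except KeyError) → 'U' (after the try/except). Output: XDU

Answer: XDU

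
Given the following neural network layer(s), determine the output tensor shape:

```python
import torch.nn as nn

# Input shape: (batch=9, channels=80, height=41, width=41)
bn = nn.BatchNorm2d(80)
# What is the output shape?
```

Input: (9, 80, 41, 41) -> Output: (9, 80, 41, 41)

Answer: (9, 80, 41, 41)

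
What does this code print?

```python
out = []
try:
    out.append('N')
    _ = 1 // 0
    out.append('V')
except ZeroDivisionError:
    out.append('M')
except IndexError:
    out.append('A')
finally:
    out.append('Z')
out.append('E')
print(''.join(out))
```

Execution trace: 'N' (try body) → 'M' (except ZeroDivisionError) → 'Z' (finally) → 'E' (after the try/except). Output: NMZE

Answer: NMZE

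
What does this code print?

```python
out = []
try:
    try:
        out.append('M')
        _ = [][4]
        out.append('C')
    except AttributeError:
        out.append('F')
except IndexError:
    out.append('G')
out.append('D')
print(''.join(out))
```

Execution trace: 'M' (try body) → 'G' (outer except IndexError) → 'D' (after the try/except). Output: MGD

Answer: MGD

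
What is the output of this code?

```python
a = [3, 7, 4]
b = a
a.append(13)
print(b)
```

Key concept: basic list aliasing.
Step by step:
`a = [3, 7, 4]` → a = [3, 7, 4]
`b = a` → b = [3, 7, 4] (same object as a)
`a.append(13)` → a = [3, 7, 4, 13] (same object as b); b = [3, 7, 4, 13] (same object as a)
`print(b)` → prints [3, 7, 4, 13]

Answer: [3, 7, 4, 13]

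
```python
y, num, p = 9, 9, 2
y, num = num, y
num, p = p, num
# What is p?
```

Trace:
`y, num, p = 9, 9, 2` → y = 9; num = 9; p = 2
`y, num = num, y` → y = 9; num = 9
`num, p = p, num` → num = 2; p = 9
So p = 9

Answer: 9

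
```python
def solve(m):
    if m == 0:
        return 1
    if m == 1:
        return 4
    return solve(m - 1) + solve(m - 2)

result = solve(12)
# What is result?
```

Build up from base cases: solve(0)=1, solve(1)=4, solve(2)=5, solve(3)=9, solve(4)=14, solve(5)=23, solve(6)=37, ..., solve(12)=665

Answer: 665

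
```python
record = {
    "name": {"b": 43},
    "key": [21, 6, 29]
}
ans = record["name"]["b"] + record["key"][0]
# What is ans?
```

Trace:
`record = { ...` → record = {'name': {'b': 43}, 'key': [21, 6, 29]}
`ans = record["name"]["b"] + record["key"][0]` → ans = 64
So ans = 64

Answer: 64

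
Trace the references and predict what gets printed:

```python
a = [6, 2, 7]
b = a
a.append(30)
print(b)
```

Key concept: basic list aliasing.
Step by step:
`a = [6, 2, 7]` → a = [6, 2, 7]
`b = a` → b = [6, 2, 7] (same object as a)
`a.append(30)` → a = [6, 2, 7, 30] (same object as b); b = [6, 2, 7, 30] (same object as a)
`print(b)` → prints [6, 2, 7, 30]

Answer: [6, 2, 7, 30]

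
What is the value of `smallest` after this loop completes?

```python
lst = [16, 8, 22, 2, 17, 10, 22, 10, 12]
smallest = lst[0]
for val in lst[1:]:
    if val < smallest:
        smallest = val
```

Minimum of [16, 8, 22, 2, 17, 10, 22, 10, 12]
`smallest` takes the values: 16 → 8 → 2

Answer: 2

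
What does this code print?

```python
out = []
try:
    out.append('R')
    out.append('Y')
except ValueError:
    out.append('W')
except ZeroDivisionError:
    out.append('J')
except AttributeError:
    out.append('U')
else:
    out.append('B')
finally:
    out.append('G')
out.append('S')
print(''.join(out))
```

Execution trace: 'R' (try body) → 'Y' (try body, no exception) → 'B' (else) → 'G' (finally) → 'S' (after the try/except). Output: RYBGS

Answer: RYBGS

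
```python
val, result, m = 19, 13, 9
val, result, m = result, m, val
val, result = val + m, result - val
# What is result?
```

Trace:
`val, result, m = 19, 13, 9` → val = 19; result = 13; m = 9
`val, result, m = result, m, val` → val = 13; result = 9; m = 19
`val, result = val + m, result - val` → val = 32; result = -4
So result = -4

Answer: -4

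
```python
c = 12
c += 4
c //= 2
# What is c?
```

Trace:
`c = 12` → c = 12
`c += 4` → c = 16
`c //= 2` → c = 8
So c = 8

Answer: 8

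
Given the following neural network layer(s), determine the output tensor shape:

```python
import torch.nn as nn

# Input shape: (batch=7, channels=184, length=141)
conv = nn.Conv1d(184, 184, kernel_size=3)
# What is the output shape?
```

Input: (7, 184, 141) -> Output: (7, 184, 139)

Answer: (7, 184, 139)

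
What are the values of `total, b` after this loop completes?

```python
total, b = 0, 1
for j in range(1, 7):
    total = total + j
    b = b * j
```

Sum and factorial of 1 to 6
`total, b` takes the values: (0, 1) → (1, 1) → (3, 1) → (3, 2) → (6, 2) → (6, 6) → (10, 6) → (10, 24) → (15, 24) → (15, 120) → (21, 120) → (21, 720)

Answer: 21, 720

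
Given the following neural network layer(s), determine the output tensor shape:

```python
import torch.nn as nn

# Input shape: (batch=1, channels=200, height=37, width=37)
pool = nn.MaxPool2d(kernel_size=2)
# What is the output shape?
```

Input: (1, 200, 37, 37) -> Output: (1, 200, 18, 18)

Answer: (1, 200, 18, 18)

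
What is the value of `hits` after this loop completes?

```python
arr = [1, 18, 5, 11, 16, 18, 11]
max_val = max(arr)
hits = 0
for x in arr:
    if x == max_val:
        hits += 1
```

Count of max value 18 in [1, 18, 5, 11, 16, 18, 11]
`hits` takes the values: 0 → 1 → 2

Answer: 2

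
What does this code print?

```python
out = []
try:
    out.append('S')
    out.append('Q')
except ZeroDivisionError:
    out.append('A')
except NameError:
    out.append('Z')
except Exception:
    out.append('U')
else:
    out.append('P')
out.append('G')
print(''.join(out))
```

Execution trace: 'S' (try body) → 'Q' (try body, no exception) → 'P' (else) → 'G' (after the try/except). Output: SQPG

Answer: SQPG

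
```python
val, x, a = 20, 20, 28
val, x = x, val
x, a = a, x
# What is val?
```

Trace:
`val, x, a = 20, 20, 28` → val = 20; x = 20; a = 28
`val, x = x, val` → val = 20; x = 20
`x, a = a, x` → x = 28; a = 20
So val = 20

Answer: 20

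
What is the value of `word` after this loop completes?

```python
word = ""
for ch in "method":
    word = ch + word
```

Reverse 'method'
`word` takes the values: "" → "m" → "em" → "tem" → "htem" → "ohtem" → "dohtem"

Answer: "dohtem"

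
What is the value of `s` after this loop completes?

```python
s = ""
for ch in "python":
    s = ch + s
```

Reverse 'python'
`s` takes the values: "" → "p" → "yp" → "typ" → "htyp" → "ohtyp" → "nohtyp"

Answer: "nohtyp"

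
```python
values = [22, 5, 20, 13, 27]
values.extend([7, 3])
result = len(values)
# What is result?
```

Trace:
`values = [22, 5, 20, 13, 27]` → values = [22, 5, 20, 13, 27]
`values.extend([7, 3])` → values = [22, 5, 20, 13, 27, 7, 3]
`result = len(values)` → result = 7
So result = 7

Answer: 7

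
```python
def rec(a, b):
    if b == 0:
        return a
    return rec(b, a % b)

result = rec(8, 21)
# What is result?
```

rec(8, 21) -> rec(21, 8) -> rec(8, 5) -> rec(5, 3) -> rec(3, 2) -> rec(2, 1) -> rec(1, 0) -> 1

Answer: 1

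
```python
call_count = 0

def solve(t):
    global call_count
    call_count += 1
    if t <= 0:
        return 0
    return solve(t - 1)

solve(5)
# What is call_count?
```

Linear recursion stepping by 1: 6 calls from t=5 down to ≤0.

Answer: 6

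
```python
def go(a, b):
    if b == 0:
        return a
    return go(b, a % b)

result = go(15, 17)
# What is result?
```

go(15, 17) -> go(17, 15) -> go(15, 2) -> go(2, 1) -> go(1, 0) -> 1

Answer: 1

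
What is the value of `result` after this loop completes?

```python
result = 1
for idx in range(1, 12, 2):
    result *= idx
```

Product of 1, 3, 5, ... up to 11
`result` takes the values: 1 → 3 → 15 → 105 → 945 → 10395

Answer: 10395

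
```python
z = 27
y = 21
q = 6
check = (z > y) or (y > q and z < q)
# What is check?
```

Trace:
`z = 27` → z = 27
`y = 21` → y = 21
`q = 6` → q = 6
`check = (z > y) or (y > q and z < q)` → check = True
So check = True

Answer: True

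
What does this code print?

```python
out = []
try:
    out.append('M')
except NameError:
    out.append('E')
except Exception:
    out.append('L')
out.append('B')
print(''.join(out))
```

Execution trace: 'M' (try body, no exception) → 'B' (after the try/except). Output: MB

Answer: MB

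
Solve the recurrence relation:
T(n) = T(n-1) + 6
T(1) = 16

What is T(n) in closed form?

Unrolling: T(n) = T(1) + 6·(n-1) = 16 + 6(n-1) = 6n + 10.

Answer: T(n) = 6n + 10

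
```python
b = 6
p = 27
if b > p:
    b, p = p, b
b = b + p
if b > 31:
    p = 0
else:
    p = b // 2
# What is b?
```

Trace:
`b = 6` → b = 6
`p = 27` → p = 27
`if b > p: ...` → b > p is False → no variable changes
`b = b + p` → b = 33
`if b > 31: ...` → b > 31 is True → p = 0
So b = 33

Answer: 33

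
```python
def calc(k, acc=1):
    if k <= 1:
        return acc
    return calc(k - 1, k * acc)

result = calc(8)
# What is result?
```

Accumulator trace (n, acc): (8, 1) -> (7, 8) -> (6, 56) -> (5, 336) -> (4, 1680) -> (3, 6720) -> (2, 20160) -> (1, 40320) -> return 40320

Answer: 40320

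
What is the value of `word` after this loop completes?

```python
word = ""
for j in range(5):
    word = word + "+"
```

Repeat '+' 5 times
`word` takes the values: "" → "+" → "++" → "+++" → "++++" → "+++++"

Answer: "+++++"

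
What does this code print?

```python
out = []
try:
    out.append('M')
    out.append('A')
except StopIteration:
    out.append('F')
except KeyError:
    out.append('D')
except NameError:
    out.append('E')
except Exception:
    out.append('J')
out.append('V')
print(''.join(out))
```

Execution trace: 'M' (try body) → 'A' (try body, no exception) → 'V' (after the try/except). Output: MAV

Answer: MAV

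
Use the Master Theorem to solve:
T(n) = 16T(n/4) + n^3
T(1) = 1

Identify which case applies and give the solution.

a=16, b=4, f(n)=n^3. log_4(16) = 2. Since c=3 > 2 and the regularity condition holds (16(n/4)^3 = (16/4^3)n^3 with 16/4^3 < 1), Case 3 applies: T(n) = Θ(f(n)) = O(n^3).

Answer: O(n^3) - Case 3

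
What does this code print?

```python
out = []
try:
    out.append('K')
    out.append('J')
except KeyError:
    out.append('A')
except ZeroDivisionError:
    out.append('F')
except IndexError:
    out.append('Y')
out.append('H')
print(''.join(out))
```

Execution trace: 'K' (try body) → 'J' (try body, no exception) → 'H' (after the try/except). Output: KJH

Answer: KJH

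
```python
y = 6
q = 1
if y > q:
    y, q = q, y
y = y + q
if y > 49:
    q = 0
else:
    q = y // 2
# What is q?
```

Trace:
`y = 6` → y = 6
`q = 1` → q = 1
`if y > q: ...` → y > q is True → y = 1; q = 6
`y = y + q` → y = 7
`if y > 49: ...` → y > 49 is False, take else branch → q = 3
So q = 3

Answer: 3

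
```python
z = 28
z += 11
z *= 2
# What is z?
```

Trace:
`z = 28` → z = 28
`z += 11` → z = 39
`z *= 2` → z = 78
So z = 78

Answer: 78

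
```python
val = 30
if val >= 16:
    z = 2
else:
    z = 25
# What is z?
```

Trace:
`val = 30` → val = 30
`if val >= 16: ...` → val >= 16 is True → z = 2
So z = 2

Answer: 2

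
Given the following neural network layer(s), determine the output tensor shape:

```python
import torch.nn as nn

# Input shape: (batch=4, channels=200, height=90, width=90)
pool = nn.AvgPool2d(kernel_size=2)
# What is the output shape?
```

Input: (4, 200, 90, 90) -> Output: (4, 200, 45, 45)

Answer: (4, 200, 45, 45)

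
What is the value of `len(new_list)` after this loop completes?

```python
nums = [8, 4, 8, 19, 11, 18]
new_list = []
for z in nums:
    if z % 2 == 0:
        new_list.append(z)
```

Count even numbers in [8, 4, 8, 19, 11, 18]
`new_list` takes the values: [] → [8] → [8, 4] → [8, 4, 8] → [8, 4, 8, 18]
So `len(new_list)` = 4

Answer: 4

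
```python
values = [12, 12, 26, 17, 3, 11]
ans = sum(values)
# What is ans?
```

Trace:
`values = [12, 12, 26, 17, 3, 11]` → values = [12, 12, 26, 17, 3, 11]
`ans = sum(values)` → ans = 81
So ans = 81

Answer: 81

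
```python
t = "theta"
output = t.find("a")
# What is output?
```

Trace:
`t = "theta"` → t = 'theta'
`output = t.find("a")` → output = 4
So output = 4

Answer: 4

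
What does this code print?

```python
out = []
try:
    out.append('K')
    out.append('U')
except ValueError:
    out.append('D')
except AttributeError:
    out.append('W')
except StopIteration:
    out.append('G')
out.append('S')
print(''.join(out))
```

Execution trace: 'K' (try body) → 'U' (try body, no exception) → 'S' (after the try/except). Output: KUS

Answer: KUS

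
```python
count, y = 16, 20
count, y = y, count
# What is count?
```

Trace:
`count, y = 16, 20` → count = 16; y = 20
`count, y = y, count` → count = 20; y = 16
So count = 20

Answer: 20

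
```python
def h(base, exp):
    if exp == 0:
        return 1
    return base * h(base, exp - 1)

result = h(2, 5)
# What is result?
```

h(2, 5) = 2 * 2 * 2 * 2 * 2 = 32

Answer: 32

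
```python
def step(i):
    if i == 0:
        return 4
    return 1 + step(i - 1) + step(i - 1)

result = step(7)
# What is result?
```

step(i) = 1 + 2·step(i-1), step(0)=4. Closed form: (4+1)·2^7 - 1 = 639.

Answer: 639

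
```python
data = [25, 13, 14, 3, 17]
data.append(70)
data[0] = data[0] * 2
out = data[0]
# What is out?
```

Trace:
`data = [25, 13, 14, 3, 17]` → data = [25, 13, 14, 3, 17]
`data.append(70)` → data = [25, 13, 14, 3, 17, 70]
`data[0] = data[0] * 2` → data = [50, 13, 14, 3, 17, 70]
`out = data[0]` → out = 50
So out = 50

Answer: 50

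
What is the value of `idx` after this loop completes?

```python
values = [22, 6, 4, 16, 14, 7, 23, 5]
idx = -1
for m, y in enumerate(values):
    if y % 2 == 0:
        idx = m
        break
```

First even number index in [22, 6, 4, 16, 14, 7, 23, 5]
`idx` takes the values: -1 → 0

Answer: 0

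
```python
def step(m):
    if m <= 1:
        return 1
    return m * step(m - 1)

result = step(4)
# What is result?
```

step(4) = 4 * 3 * 2 * 1 = 24

Answer: 24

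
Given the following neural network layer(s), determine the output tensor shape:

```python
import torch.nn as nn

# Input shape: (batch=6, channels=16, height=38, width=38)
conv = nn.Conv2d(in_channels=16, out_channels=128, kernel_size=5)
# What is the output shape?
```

Input: (6, 16, 38, 38) -> Output: (6, 128, 34, 34)

Answer: (6, 128, 34, 34)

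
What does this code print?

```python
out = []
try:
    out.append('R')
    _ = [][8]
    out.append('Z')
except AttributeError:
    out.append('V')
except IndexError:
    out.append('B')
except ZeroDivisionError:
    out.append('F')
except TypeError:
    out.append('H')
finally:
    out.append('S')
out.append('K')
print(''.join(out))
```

Execution trace: 'R' (try body) → 'B' (except IndexError) → 'S' (finally) → 'K' (after the try/except). Output: RBSK

Answer: RBSK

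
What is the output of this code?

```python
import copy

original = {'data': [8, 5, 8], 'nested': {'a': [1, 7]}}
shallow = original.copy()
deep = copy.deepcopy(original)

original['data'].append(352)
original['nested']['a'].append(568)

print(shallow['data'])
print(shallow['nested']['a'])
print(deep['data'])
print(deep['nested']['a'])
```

Key concept: comparing shallow vs deep copy.
Step by step:
`original = {'data': [8, 5, 8], 'nested': {'a': [1, 7]}}` → original = {'data': [8, 5, 8], 'nested': {'a': [1, 7]}}
`shallow = original.copy()` → shallow = {'data': [8, 5, 8], 'nested': {'a': [1, 7]}}
`deep = copy.deepcopy(original)` → deep = {'data': [8, 5, 8], 'nested': {'a': [1, 7]}}
`original['data'].append(352)` → original = {'data': [8, 5, 8, 352], 'nested': {'a': [1, 7]}}; shallow = {'data': [8, 5, 8, 352], 'nested': {'a': [1, 7]}}
`original['nested']['a'].append(568)` → original = {'data': [8, 5, 8, 352], 'nested': {'a': [1, 7, 568]}}; shallow = {'data': [8, 5, 8, 352], 'nested': {'a': [1, 7, 568]}}
`print(shallow['data'])` → prints [8, 5, 8, 352]
`print(shallow['nested']['a'])` → prints [1, 7, 568]
`print(deep['data'])` → prints [8, 5, 8]
`print(deep['nested']['a'])` → prints [1, 7]

Answer:
[8, 5, 8, 352]
[1, 7, 568]
[8, 5, 8]
[1, 7]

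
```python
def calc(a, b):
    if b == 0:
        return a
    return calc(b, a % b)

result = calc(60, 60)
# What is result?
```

calc(60, 60) -> calc(60, 0) -> 60

Answer: 60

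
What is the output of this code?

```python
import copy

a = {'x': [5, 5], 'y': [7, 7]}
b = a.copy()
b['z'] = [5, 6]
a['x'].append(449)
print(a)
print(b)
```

Key concept: shallow copy of dict with mutable values.
Step by step:
`a = {'x': [5, 5], 'y': [7, 7]}` → a = {'x': [5, 5], 'y': [7, 7]}
`b = a.copy()` → b = {'x': [5, 5], 'y': [7, 7]}
`b['z'] = [5, 6]` → b = {'x': [5, 5], 'y': [7, 7], 'z': [5, 6]}
`a['x'].append(449)` → a = {'x': [5, 5, 449], 'y': [7, 7]}; b = {'x': [5, 5, 449], 'y': [7, 7], 'z': [5, 6]}
`print(a)` → prints {'x': [5, 5, 449], 'y': [7, 7]}
`print(b)` → prints {'x': [5, 5, 449], 'y': [7, 7], 'z': [5, 6]}

Answer:
{'x': [5, 5, 449], 'y': [7, 7]}
{'x': [5, 5, 449], 'y': [7, 7], 'z': [5, 6]}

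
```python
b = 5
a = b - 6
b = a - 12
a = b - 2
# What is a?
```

Trace:
`b = 5` → b = 5
`a = b - 6` → a = -1
`b = a - 12` → b = -13
`a = b - 2` → a = -15
So a = -15

Answer: -15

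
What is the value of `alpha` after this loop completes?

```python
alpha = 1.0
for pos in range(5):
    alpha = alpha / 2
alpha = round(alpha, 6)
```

Halving LR 5 times: 1 / 2^5
`alpha` takes the values: 1.0 → 0.5 → 0.25 → 0.125 → 0.0625 → 0.03125

Answer: 0.03125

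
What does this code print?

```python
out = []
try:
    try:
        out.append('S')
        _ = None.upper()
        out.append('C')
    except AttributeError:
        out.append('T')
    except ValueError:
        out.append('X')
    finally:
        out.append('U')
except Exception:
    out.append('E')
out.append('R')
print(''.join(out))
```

Execution trace: 'S' (inner try body) → 'T' (inner except AttributeError) → 'U' (inner finally) → 'R' (after the try/except). Output: STUR

Answer: STUR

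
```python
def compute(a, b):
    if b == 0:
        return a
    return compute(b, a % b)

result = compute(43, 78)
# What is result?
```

compute(43, 78) -> compute(78, 43) -> compute(43, 35) -> compute(35, 8) -> compute(8, 3) -> compute(3, 2) -> compute(2, 1) -> compute(1, 0) -> 1

Answer: 1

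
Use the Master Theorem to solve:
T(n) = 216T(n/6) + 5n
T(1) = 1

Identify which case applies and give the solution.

a=216, b=6, f(n)=5n. log_6(216) = 3. Since c=1 < 3, Case 1 applies: T(n) = Θ(n^log_b(a)) = O(n^3).

Answer: O(n^3) - Case 1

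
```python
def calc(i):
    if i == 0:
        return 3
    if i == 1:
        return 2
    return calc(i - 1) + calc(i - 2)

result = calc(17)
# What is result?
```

Build up from base cases: calc(0)=3, calc(1)=2, calc(2)=5, calc(3)=7, calc(4)=12, calc(5)=19, calc(6)=31, ..., calc(17)=6155

Answer: 6155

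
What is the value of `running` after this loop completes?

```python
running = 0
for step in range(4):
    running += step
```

Sum of 0 to 3 = 6
`running` takes the values: 0 → 1 → 3 → 6

Answer: 6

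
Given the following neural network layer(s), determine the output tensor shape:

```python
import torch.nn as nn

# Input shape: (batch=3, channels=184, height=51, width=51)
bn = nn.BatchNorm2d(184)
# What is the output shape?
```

Input: (3, 184, 51, 51) -> Output: (3, 184, 51, 51)

Answer: (3, 184, 51, 51)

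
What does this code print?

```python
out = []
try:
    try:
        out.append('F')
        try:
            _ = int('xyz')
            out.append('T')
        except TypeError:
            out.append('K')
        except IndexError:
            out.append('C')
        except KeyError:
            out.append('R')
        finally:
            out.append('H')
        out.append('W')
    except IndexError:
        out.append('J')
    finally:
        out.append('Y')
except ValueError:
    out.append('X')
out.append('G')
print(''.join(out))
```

Execution trace: 'F' (try body) → 'H' (inner finally) → 'Y' (finally) → 'X' (outer except ValueError) → 'G' (after the try/except). Output: FHYXG

Answer: FHYXG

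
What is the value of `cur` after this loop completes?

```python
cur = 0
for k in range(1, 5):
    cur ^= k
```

XOR of 1 to 4
`cur` takes the values: 0 → 1 → 3 → 0 → 4

Answer: 4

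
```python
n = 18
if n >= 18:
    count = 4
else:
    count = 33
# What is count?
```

Trace:
`n = 18` → n = 18
`if n >= 18: ...` → n >= 18 is True → count = 4
So count = 4

Answer: 4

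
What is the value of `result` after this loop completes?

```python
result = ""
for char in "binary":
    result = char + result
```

Reverse 'binary'
`result` takes the values: "" → "b" → "ib" → "nib" → "anib" → "ranib" → "yranib"

Answer: "yranib"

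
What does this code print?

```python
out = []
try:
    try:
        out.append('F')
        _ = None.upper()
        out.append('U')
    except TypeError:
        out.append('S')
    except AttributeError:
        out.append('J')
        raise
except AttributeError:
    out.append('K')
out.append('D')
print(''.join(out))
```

Execution trace: 'F' (inner try body) → 'J' (inner except AttributeError) → 'K' (outer except AttributeError) → 'D' (after the try/except). Output: FJKD

Answer: FJKD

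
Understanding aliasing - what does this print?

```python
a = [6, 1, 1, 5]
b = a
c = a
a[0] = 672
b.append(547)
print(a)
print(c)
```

Key concept: multiple aliases.
Step by step:
`a = [6, 1, 1, 5]` → a = [6, 1, 1, 5]
`b = a` → b = [6, 1, 1, 5] (same object as a)
`c = a` → c = [6, 1, 1, 5] (same object as a, b)
`a[0] = 672` → a = [672, 1, 1, 5] (same object as b, c); b = [672, 1, 1, 5] (same object as a, c); c = [672, 1, 1, 5] (same object as a, b)
`b.append(547)` → a = [672, 1, 1, 5, 547] (same object as b, c); b = [672, 1, 1, 5, 547] (same object as a, c); c = [672, 1, 1, 5, 547] (same object as a, b)
`print(a)` → prints [672, 1, 1, 5, 547]
`print(c)` → prints [672, 1, 1, 5, 547]

Answer:
[672, 1, 1, 5, 547]
[672, 1, 1, 5, 547]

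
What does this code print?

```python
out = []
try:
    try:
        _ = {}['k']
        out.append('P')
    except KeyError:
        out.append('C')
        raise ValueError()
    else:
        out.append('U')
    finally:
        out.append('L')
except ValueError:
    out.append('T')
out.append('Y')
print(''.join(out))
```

Execution trace: 'C' (inner except KeyError) → 'L' (inner finally) → 'T' (outer except ValueError) → 'Y' (after the try/except). Output: CLTY

Answer: CLTY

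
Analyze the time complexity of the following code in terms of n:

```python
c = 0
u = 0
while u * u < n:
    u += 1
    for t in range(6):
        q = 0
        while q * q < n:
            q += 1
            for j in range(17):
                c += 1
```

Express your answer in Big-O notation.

Each loop level contributes: √n × 1 × √n × 1. Multiplying the contributions gives O(n).

Answer: O(n)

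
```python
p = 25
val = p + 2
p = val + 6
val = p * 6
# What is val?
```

Trace:
`p = 25` → p = 25
`val = p + 2` → val = 27
`p = val + 6` → p = 33
`val = p * 6` → val = 198
So val = 198

Answer: 198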